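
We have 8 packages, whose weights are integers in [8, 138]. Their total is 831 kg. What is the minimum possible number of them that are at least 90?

If only k of them are at least 90, the other 8 − k are at most 89, so the total is at most k·138 + (8 − k)·89.
This must reach 831, so k·138 + (8 − k)·89 ≥ 831, giving k ≥ 3.
Exactly 3 works: 3 values at 138 and 5 at 89 total 859; lower one of the high values by 28 (still ≥ 90) to hit 831.

3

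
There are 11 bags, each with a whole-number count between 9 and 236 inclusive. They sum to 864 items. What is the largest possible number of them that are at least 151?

5

With k values at 151 or above and the rest at least 9, the sum is at least 99 + 142k.
Since the sum is 864, we need 142k ≤ 765, i.e. k ≤ 5.
k = 5 is achieved by 5 values at 151 and 6 at 9, total 809; add 55 to one value (staying below 151) to reach 864.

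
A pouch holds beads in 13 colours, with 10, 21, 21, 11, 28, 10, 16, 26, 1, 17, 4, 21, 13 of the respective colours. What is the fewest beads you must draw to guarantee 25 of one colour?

194

In the worst case you take as many as possible of each colour without reaching 25: 10 + 21 + 21 + 11 + 24 + 10 + 16 + 24 + 1 + 17 + 4 + 21 + 13 = 193.
The next one must give 25 of some colour, so 193 + 1 = 194.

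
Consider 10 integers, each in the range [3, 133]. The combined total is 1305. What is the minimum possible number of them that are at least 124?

Each value short of 124 is at most 123, costing at least 133 − 123 = 10 against the maximum total of 1330.
We can afford to lose at most 1330 − 1305 = 25, so at most ⌊25/10⌋ = 2 fall short, and at least 8 are ≥ 124.
Exactly 8 works: 8 values at 133 and 2 at 123 total 1310; lower one of the high values by 5 (still ≥ 124) to hit 1305.

8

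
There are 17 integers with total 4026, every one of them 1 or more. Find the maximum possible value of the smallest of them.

If every one of the 17 were at least 237, the total would be at least 17 × 237 = 4029 > 4026.
Equality holds with 3 values of 236 and 14 values of 237.

236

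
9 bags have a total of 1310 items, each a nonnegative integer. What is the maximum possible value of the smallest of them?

145

The 9 values sum to 1310, so their minimum is at most ⌊1310/9⌋ = 145.
Taking 4 copies of 145 and 5 copies of 146 gives exactly 1310, so 145 is attained.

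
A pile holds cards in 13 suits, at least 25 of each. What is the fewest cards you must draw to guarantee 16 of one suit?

You could draw 15 of every suit without reaching 16 of any — 195 in all.
One more forces 16 of some suit, so 195 + 1 = 196.

196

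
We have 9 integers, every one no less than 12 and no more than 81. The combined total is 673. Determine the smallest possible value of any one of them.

To make one integer as small as possible, make the other 8 as large as possible.
The other 8 contribute at most 8 × 81 = 648, leaving at least 673 − 648 = 25.
Since 25 ≥ 12, this is achievable: one at 25 and 8 at 81.

25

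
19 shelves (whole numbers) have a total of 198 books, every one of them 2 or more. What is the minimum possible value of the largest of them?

The 19 values sum to 198, so their maximum is at least ⌈198/19⌉ = 11.
Taking 11 copies of 10 and 8 copies of 11 gives exactly 198, so 11 is attained.

11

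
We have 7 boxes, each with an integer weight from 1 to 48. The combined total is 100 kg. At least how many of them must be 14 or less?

1

Each value above 14 is at least 15, contributing at least 15 − 1 = 14 above the floor 1.
The sum exceeds the floor total 7 by 93, so at most ⌊93/14⌋ = 6 exceed 14, and at least 1 are ≤ 14.
Exactly 1 works: 1 value at 1 and 6 at 15 total 91; raise one of the low values by 9 (still ≤ 14) to hit 100.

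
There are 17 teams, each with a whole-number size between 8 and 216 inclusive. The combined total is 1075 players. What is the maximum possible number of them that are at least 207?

4

Suppose k of them are at least 207. Those contribute at least 207 each and the other 17 − k at least 8 each.
So the total is at least 207k + 8(17 − k) = 136 + 199k. This must be ≤ 1075, giving k ≤ 4.
k = 4 is achieved by 4 values at 207 and 13 at 8, total 932; add 143 to one value (staying below 207) to reach 1075.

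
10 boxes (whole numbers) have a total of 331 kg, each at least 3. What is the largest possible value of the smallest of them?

If every one of the 10 were at least 34, the total would be at least 10 × 34 = 340 > 331.
Taking 9 copies of 33 and 1 copy of 34 gives exactly 331, so 33 is attained.

33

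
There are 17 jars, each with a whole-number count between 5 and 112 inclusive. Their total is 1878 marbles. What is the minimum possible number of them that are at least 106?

14

Each value short of 106 is at most 105, costing at least 112 − 105 = 7 against the maximum total of 1904.
We can afford to lose at most 1904 − 1878 = 26, so at most ⌊26/7⌋ = 3 fall short, and at least 14 are ≥ 106.
Exactly 14 works: 14 values at 112 and 3 at 105 total 1883; lower one of the high values by 5 (still ≥ 106) to hit 1878.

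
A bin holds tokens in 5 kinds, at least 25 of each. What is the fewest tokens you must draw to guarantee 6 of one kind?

In the worst case you draw 5 of each of the 5 kinds: 5 × 5 = 25.
One more forces 6 of some kind, so 25 + 1 = 26.

26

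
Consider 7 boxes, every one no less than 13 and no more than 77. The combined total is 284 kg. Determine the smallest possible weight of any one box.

Minimizing one value means maximizing the remaining 6.
The other 6 can take up 6 × 77 = 462 ≥ 284 − 13, so one box can sit at its floor of 13.
Achievable: one at 13 and the other 6 totalling 271, which fits since 6 × 13 ≤ 271 ≤ 6 × 77.

13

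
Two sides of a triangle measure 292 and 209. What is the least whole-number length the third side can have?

84

The third side must exceed |292 − 209| = 83.
The smallest integer above 83 is 84.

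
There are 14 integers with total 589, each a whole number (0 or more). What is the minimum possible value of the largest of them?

43

The 14 values sum to 589, so their maximum is at least ⌈589/14⌉ = 43.
Equality holds with 1 value of 43 and 13 values of 42.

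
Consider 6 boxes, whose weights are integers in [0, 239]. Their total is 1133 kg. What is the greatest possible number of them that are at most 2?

Suppose k of them are at most 2. Those contribute at most 2 each and the rest at most 239 each.
So the total is at most 2k + 239(6 − k) = 1434 − 237k. This must still be ≥ 1133, so k ≤ 1.
k = 1 is achieved by 1 value at 2 and 5 at 239, total 1197; lower one of the 239's by 64 (still > 2) to reach 1133.

1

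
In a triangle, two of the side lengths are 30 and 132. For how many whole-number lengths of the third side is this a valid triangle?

59

The triangle inequality gives |30 − 132| < c < 30 + 132, i.e. 102 < c < 162.
So c can be any integer from 103 to 161: 59 values.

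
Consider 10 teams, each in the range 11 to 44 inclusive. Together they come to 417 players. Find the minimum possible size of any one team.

21

To make one team as small as possible, make the other 9 as large as possible.
The other 9 contribute at most 9 × 44 = 396, leaving at least 417 − 396 = 21.
Since 21 ≥ 11, this is achievable: one at 21 and 9 at 44.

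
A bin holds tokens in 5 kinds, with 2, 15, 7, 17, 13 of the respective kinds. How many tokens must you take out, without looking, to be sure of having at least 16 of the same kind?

In the worst case you take as many as possible of each kind without reaching 16: 2 + 15 + 7 + 15 + 13 = 52.
The next one must give 16 of some kind, so 52 + 1 = 53.

53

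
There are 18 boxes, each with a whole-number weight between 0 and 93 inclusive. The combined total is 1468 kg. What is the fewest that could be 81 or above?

If only k of them are at least 81, the other 18 − k are at most 80, so the total is at most k·93 + (18 − k)·80.
This must reach 1468, so k·93 + (18 − k)·80 ≥ 1468, giving k ≥ 3.
Exactly 3 works: 3 values at 93 and 15 at 80 total 1479; lower one of the high values by 11 (still ≥ 81) to hit 1468.

3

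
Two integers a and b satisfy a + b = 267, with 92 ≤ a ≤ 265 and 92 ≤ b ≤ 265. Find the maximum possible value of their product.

17822

With a + b fixed, ab peaks when the two are closest together.
Taking a = 133 and b = 134 (both in [92, 265]) gives ab = 17822.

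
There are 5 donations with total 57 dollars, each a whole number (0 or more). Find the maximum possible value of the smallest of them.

If every one of the 5 were at least 12, the total would be at least 5 × 12 = 60 > 57.
Achievable: 3 of them at 11 and 2 at 12 total 57.

11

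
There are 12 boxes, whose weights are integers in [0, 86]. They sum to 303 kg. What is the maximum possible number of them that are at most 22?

11

Suppose k of them are at most 22. Those contribute at most 22 each and the rest at most 86 each.
So the total is at most 22k + 86(12 − k) = 1032 − 64k. This must still be ≥ 303, so k ≤ 11.
k = 11 is achieved by 11 values at 22 and 1 at 86, total 328; lower one of the 86's by 25 (still > 22) to reach 303.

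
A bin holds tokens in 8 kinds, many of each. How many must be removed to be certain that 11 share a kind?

You could draw 10 of every kind without reaching 11 of any — 80 in all.
One more forces 11 of some kind, so 80 + 1 = 81.

81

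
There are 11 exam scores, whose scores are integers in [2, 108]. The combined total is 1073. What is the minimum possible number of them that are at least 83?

7

If only k of them are at least 83, the other 11 − k are at most 82, so the total is at most k·108 + (11 − k)·82.
This must reach 1073, so k·108 + (11 − k)·82 ≥ 1073, giving k ≥ 7.
Exactly 7 works: 7 values at 108 and 4 at 82 total 1084; lower one of the high values by 11 (still ≥ 83) to hit 1073.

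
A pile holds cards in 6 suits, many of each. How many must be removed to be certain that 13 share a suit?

In the worst case you draw 12 of each of the 6 suits: 6 × 12 = 72.
One more forces 13 of some suit, so 72 + 1 = 73.

73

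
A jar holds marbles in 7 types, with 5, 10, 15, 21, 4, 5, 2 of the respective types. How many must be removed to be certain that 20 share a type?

In the worst case you take as many as possible of each type without reaching 20: 5 + 10 + 15 + 19 + 4 + 5 + 2 = 60.
The next one must give 20 of some type, so 60 + 1 = 61.

61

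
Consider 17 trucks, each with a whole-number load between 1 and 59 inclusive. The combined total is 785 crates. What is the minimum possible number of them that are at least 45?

3

Each value short of 45 is at most 44, costing at least 59 − 44 = 15 against the maximum total of 1003.
We can afford to lose at most 1003 − 785 = 218, so at most ⌊218/15⌋ = 14 fall short, and at least 3 are ≥ 45.
Exactly 3 works: 3 values at 59 and 14 at 44 total 793; lower one of the high values by 8 (still ≥ 45) to hit 785.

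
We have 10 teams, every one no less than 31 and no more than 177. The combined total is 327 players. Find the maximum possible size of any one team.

To make one team as large as possible, make the other 9 as small as possible.
The other 9 contribute at least 9 × 31 = 279, leaving at most 327 − 279 = 48.
Since 48 ≤ 177, this is achievable: one at 48 and 9 at 31.

48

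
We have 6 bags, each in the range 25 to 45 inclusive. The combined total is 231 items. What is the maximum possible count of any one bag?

45

Maximizing one value means minimizing the remaining 5.
The other 5 contribute at least 5 × 25 = 125, leaving at most 231 − 125 = 106.
But each bag is capped at 45, so the maximum is 45.
Achievable: one at 45 and the other 5 totalling 186, which fits since 5 × 25 ≤ 186 ≤ 5 × 45.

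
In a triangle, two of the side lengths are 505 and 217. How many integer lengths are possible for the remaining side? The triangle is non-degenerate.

The triangle inequality gives |505 − 217| < c < 505 + 217, i.e. 288 < c < 722.
So c can be any integer from 289 to 721: 433 values.

433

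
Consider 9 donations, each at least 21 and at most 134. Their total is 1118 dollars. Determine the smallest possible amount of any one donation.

To make one donation as small as possible, make the other 8 as large as possible.
The other 8 contribute at most 8 × 134 = 1072, leaving at least 1118 − 1072 = 46.
Since 46 ≥ 21, this is achievable: one at 46 and 8 at 134.

46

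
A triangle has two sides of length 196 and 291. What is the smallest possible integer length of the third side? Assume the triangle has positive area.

96

The third side must exceed |196 − 291| = 95.
The smallest integer above 95 is 96.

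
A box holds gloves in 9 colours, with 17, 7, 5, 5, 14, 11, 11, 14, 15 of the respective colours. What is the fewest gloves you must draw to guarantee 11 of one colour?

78

In the worst case you take as many as possible of each colour without reaching 11: 10 + 7 + 5 + 5 + 10 + 10 + 10 + 10 + 10 = 77.
The next one must give 11 of some colour, so 77 + 1 = 78.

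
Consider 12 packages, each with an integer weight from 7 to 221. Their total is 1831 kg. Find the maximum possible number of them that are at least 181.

10

With k values at 181 or above and the rest at least 7, the sum is at least 84 + 174k.
Since the sum is 1831, we need 174k ≤ 1747, i.e. k ≤ 10.
k = 10 is achieved by 10 values at 181 and 2 at 7, total 1824; add 7 to one value (staying below 181) to reach 1831.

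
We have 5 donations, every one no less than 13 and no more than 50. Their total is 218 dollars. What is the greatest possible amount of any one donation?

To make one donation as large as possible, make the other 4 as small as possible.
The other 4 contribute at least 4 × 13 = 52, leaving at most 218 − 52 = 166.
But each donation is capped at 50, so the maximum is 50.
Achievable: one at 50 and the other 4 totalling 168, which fits since 4 × 13 ≤ 168 ≤ 4 × 50.

50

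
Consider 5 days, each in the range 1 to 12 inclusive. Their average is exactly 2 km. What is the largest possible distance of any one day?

To make one day as large as possible, make the other 4 as small as possible.
The total is 5 × 2 = 10.
The other 4 contribute at least 4 × 1 = 4, leaving at most 10 − 4 = 6.
Since 6 ≤ 12, this is achievable: one at 6 and 4 at 1.

6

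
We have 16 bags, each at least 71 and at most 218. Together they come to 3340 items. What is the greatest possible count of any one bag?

218

Maximizing one value means minimizing the remaining 15.
The other 15 contribute at least 15 × 71 = 1065, leaving at most 3340 − 1065 = 2275.
But each bag is capped at 218, so the maximum is 218.
Achievable: one at 218 and the other 15 totalling 3122, which fits since 15 × 71 ≤ 3122 ≤ 15 × 218.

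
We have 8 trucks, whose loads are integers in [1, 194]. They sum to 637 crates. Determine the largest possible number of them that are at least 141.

4

If k of the values are ≥ 141, the total is ≥ 141k + 1(8 − k).
Setting 141k + 1(8 − k) ≤ 637 gives 140k ≤ 629, so k ≤ 4.
k = 4 is achieved by 4 values at 141 and 4 at 1, total 568; add 69 to one value (staying below 141) to reach 637.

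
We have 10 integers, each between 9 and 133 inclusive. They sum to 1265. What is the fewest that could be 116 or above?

7

Each value short of 116 is at most 115, costing at least 133 − 115 = 18 against the maximum total of 1330.
We can afford to lose at most 1330 − 1265 = 65, so at most ⌊65/18⌋ = 3 fall short, and at least 7 are ≥ 116.
Exactly 7 works: 7 values at 133 and 3 at 115 total 1276; lower one of the high values by 11 (still ≥ 116) to hit 1265.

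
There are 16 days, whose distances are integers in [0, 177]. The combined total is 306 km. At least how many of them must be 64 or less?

Let j be the number exceeding 64. Then the total is ≥ 65·j + 0·(16 − j) = 0 + 65j.
So 65j ≤ 306 and j ≤ 4; hence at least 16 − 4 = 12 are ≤ 64.
Exactly 12 works: 12 values at 0 and 4 at 65 total 260; raise one of the low values by 46 (still ≤ 64) to hit 306.

12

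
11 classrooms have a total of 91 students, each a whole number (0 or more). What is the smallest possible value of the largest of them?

The average is 91/11 > 8, so not all 11 can be 8 or less; the largest is ≥ 9.
Taking 8 copies of 8 and 3 copies of 9 gives exactly 91, so 9 is attained.

9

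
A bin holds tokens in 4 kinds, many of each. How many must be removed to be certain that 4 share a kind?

You could draw 3 of every kind without reaching 4 of any — 12 in all.
One more forces 4 of some kind, so 12 + 1 = 13.

13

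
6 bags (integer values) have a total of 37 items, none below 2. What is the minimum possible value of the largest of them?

7

If every one of the 6 were at most 6, the total would be at most 6 × 6 = 36 < 37.
Taking 5 copies of 6 and 1 copy of 7 gives exactly 37, so 7 is attained.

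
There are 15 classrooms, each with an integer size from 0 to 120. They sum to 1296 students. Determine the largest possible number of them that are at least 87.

Suppose k of them are at least 87. Those contribute at least 87 each and the other 15 − k at least 0 each.
So the total is at least 87k + 0(15 − k) = 0 + 87k. This must be ≤ 1296, giving k ≤ 14.
k = 14 is achieved by 14 values at 87 and 1 at 0, total 1218; add 78 to one value (staying below 87) to reach 1296.

14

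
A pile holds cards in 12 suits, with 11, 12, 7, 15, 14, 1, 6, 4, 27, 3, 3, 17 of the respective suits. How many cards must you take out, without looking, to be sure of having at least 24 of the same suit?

In the worst case you take as many as possible of each suit without reaching 24: 11 + 12 + 7 + 15 + 14 + 1 + 6 + 4 + 23 + 3 + 3 + 17 = 116.
The next one must give 24 of some suit, so 116 + 1 = 117.

117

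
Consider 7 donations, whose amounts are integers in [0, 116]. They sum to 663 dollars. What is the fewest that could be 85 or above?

Suppose at most 7 − j of them reach 85; then j values are ≤ 84 and the rest ≤ 116.
The total is then ≤ 84·j + 116·(7 − j) = 812 − 32j. For this to be ≥ 663 we need j ≤ 4, so at least 7 − 4 = 3 must reach 85.
Exactly 3 works: 3 values at 116 and 4 at 84 total 684; lower one of the high values by 21 (still ≥ 85) to hit 663.

3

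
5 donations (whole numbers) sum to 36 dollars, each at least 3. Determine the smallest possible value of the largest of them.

8

The 5 values sum to 36, so their maximum is at least ⌈36/5⌉ = 8.
Taking 4 copies of 7 and 1 copy of 8 gives exactly 36, so 8 is attained.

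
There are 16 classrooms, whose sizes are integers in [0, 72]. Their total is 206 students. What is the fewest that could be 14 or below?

If only k of them are at most 14, the other 16 − k are at least 15, so the total is at least (16 − k)·15 + k·0.
This is ≤ 206, so (16 − k)·15 + 0k ≤ 206, which gives k ≥ 3.
Exactly 3 works: 3 values at 0 and 13 at 15 total 195; raise one of the low values by 11 (still ≤ 14) to hit 206.

3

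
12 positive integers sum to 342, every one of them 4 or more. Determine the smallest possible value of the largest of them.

If every one of the 12 were at most 28, the total would be at most 12 × 28 = 336 < 342.
Taking 6 copies of 28 and 6 copies of 29 gives exactly 342, so 29 is attained.

29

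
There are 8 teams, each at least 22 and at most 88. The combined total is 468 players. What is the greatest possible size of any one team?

To make one team as large as possible, make the other 7 as small as possible.
The other 7 contribute at least 7 × 22 = 154, leaving at most 468 − 154 = 314.
But each team is capped at 88, so the maximum is 88.
Achievable: one at 88 and the other 7 totalling 380, which fits since 7 × 22 ≤ 380 ≤ 7 × 88.

88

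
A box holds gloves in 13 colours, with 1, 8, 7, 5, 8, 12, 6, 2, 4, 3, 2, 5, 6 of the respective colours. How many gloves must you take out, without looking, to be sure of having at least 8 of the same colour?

63

In the worst case you take as many as possible of each colour without reaching 8: 1 + 7 + 7 + 5 + 7 + 7 + 6 + 2 + 4 + 3 + 2 + 5 + 6 = 62.
The next one must give 8 of some colour, so 62 + 1 = 63.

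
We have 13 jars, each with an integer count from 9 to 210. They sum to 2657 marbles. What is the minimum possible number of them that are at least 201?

6

Suppose at most 13 − j of them reach 201; then j values are ≤ 200 and the rest ≤ 210.
The total is then ≤ 200·j + 210·(13 − j) = 2730 − 10j. For this to be ≥ 2657 we need j ≤ 7, so at least 13 − 7 = 6 must reach 201.
Exactly 6 works: 6 values at 210 and 7 at 200 total 2660; lower one of the high values by 3 (still ≥ 201) to hit 2657.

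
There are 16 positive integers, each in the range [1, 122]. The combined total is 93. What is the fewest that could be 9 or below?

Each value above 9 is at least 10, contributing at least 10 − 1 = 9 above the floor 1.
The sum exceeds the floor total 16 by 77, so at most ⌊77/9⌋ = 8 exceed 9, and at least 8 are ≤ 9.
Exactly 8 works: 8 values at 1 and 8 at 10 total 88; raise one of the low values by 5 (still ≤ 9) to hit 93.

8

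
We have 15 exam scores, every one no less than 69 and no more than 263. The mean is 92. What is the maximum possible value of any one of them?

Maximizing one value means minimizing the remaining 14.
The total is 15 × 92 = 1380.
The other 14 contribute at least 14 × 69 = 966, leaving at most 1380 − 966 = 414.
But each score is capped at 263, so the maximum is 263.
Achievable: one at 263 and the other 14 totalling 1117, which fits since 14 × 69 ≤ 1117 ≤ 14 × 263.

263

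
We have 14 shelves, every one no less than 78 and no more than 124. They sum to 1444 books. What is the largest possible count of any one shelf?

To make one shelf as large as possible, make the other 13 as small as possible.
The other 13 contribute at least 13 × 78 = 1014, leaving at most 1444 − 1014 = 430.
But each shelf is capped at 124, so the maximum is 124.
Achievable: one at 124 and the other 13 totalling 1320, which fits since 13 × 78 ≤ 1320 ≤ 13 × 124.

124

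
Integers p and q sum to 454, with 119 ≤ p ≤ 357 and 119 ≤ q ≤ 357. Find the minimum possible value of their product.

39865

pq = p(454 − p) is concave in p, so over [119, 335] it is minimized at an endpoint.
At the endpoint p = 119, q = 454 − 119 = 335, so pq = 119 × 335 = 39865.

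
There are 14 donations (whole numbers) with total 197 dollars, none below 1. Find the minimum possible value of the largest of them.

15

Some value must be at least ⌈197/14⌉ = 15, since 14 × 14 = 196 < 197.
Equality holds with 1 value of 15 and 13 values of 14.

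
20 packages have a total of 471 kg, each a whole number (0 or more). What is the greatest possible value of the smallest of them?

The 20 values sum to 471, so their minimum is at most ⌊471/20⌋ = 23.
Equality holds with 9 values of 23 and 11 values of 24.

23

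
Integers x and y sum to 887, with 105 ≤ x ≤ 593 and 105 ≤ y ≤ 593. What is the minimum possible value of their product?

174342

xy = x(887 − x) is concave in x, so over [294, 593] it is minimized at an endpoint.
At the endpoint x = 294, y = 887 − 294 = 593, so xy = 294 × 593 = 174342.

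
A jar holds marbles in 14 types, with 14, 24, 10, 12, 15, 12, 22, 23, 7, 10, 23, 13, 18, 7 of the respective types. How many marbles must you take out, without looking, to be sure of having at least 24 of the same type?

In the worst case you take as many as possible of each type without reaching 24: 14 + 23 + 10 + 12 + 15 + 12 + 22 + 23 + 7 + 10 + 23 + 13 + 18 + 7 = 209.
The next one must give 24 of some type, so 209 + 1 = 210.

210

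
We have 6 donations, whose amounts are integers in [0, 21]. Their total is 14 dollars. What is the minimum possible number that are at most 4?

If only k of them are at most 4, the other 6 − k are at least 5, so the total is at least (6 − k)·5 + k·0.
This is ≤ 14, so (6 − k)·5 + 0k ≤ 14, which gives k ≥ 4.
Exactly 4 works: 4 values at 0 and 2 at 5 total 10; raise one of the low values by 4 (still ≤ 4) to hit 14.

4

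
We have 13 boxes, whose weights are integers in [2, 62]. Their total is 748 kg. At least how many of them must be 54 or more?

7

Suppose at most 13 − j of them reach 54; then j values are ≤ 53 and the rest ≤ 62.
The total is then ≤ 53·j + 62·(13 − j) = 806 − 9j. For this to be ≥ 748 we need j ≤ 6, so at least 13 − 6 = 7 must reach 54.
Exactly 7 works: 7 values at 62 and 6 at 53 total 752; lower one of the high values by 4 (still ≥ 54) to hit 748.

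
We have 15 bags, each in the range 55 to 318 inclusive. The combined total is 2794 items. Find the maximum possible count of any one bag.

318

To make one bag as large as possible, make the other 14 as small as possible.
The other 14 contribute at least 14 × 55 = 770, leaving at most 2794 − 770 = 2024.
But each bag is capped at 318, so the maximum is 318.
Achievable: one at 318 and the other 14 totalling 2476, which fits since 14 × 55 ≤ 2476 ≤ 14 × 318.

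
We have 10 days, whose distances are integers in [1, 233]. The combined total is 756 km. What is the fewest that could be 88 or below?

2

Let j be the number exceeding 88. Then the total is ≥ 89·j + 1·(10 − j) = 10 + 88j.
So 88j ≤ 746 and j ≤ 8; hence at least 10 − 8 = 2 are ≤ 88.
Exactly 2 works: 2 values at 1 and 8 at 89 total 714; raise one of the low values by 42 (still ≤ 88) to hit 756.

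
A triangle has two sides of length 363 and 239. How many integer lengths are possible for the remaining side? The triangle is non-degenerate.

The triangle inequality gives |363 − 239| < c < 363 + 239, i.e. 124 < c < 602.
So c can be any integer from 125 to 601: 477 values.

477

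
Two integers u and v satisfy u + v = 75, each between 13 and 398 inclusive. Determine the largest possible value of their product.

With u + v fixed, uv peaks when the two are closest together.
Taking u = 37 and v = 38 (both in [13, 398]) gives uv = 1406.

1406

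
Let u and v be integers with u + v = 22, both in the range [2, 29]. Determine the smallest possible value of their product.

Since u + v is fixed, pushing one of them to its bound minimizes the product.
The extreme feasible split is u = 2, v = 20, giving uv = 40.

40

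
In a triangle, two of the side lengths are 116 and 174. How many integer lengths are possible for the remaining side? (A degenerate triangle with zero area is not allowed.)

231

The triangle inequality gives |116 − 174| < c < 116 + 174, i.e. 58 < c < 290.
So c can be any integer from 59 to 289: 231 values.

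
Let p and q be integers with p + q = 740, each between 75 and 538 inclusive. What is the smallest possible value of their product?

108676

For a fixed sum, pq is smallest when p and q are as far apart as possible.
At the endpoint p = 202, q = 740 − 202 = 538, so pq = 202 × 538 = 108676.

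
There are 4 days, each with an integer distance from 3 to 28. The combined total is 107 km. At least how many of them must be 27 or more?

If only k of them are at least 27, the other 4 − k are at most 26, so the total is at most k·28 + (4 − k)·26.
This must reach 107, so k·28 + (4 − k)·26 ≥ 107, giving k ≥ 2.
Exactly 2 works: 2 values at 28 and 2 at 26 total 108; lower one of the high values by 1 (still ≥ 27) to hit 107.

2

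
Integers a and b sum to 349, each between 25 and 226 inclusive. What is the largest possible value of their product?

ab = a(349 − a) is maximized when a is as near 349/2 as the bounds allow.
Taking a = 174 and b = 175 (both in [25, 226]) gives ab = 30450.

30450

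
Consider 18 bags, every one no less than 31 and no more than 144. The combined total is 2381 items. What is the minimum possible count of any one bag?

To make one bag as small as possible, make the other 17 as large as possible.
The other 17 can take up 17 × 144 = 2448 ≥ 2381 − 31, so one bag can sit at its floor of 31.
Achievable: one at 31 and the other 17 totalling 2350, which fits since 17 × 31 ≤ 2350 ≤ 17 × 144.

31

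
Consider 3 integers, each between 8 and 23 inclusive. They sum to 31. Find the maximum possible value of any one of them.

Maximizing one value means minimizing the remaining 2.
The other 2 contribute at least 2 × 8 = 16, leaving at most 31 − 16 = 15.
Since 15 ≤ 23, this is achievable: one at 15 and 2 at 8.

15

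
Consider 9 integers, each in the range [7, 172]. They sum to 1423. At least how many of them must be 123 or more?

Each value short of 123 is at most 122, costing at least 172 − 122 = 50 against the maximum total of 1548.
We can afford to lose at most 1548 − 1423 = 125, so at most ⌊125/50⌋ = 2 fall short, and at least 7 are ≥ 123.
Exactly 7 works: 7 values at 172 and 2 at 122 total 1448; lower one of the high values by 25 (still ≥ 123) to hit 1423.

7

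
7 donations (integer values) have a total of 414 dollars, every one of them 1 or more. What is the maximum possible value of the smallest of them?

59

The 7 values sum to 414, so their minimum is at most ⌊414/7⌋ = 59.
Taking 6 copies of 59 and 1 copy of 60 gives exactly 414, so 59 is attained.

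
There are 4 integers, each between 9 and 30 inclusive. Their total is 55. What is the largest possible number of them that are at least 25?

Suppose k of them are at least 25. Those contribute at least 25 each and the other 4 − k at least 9 each.
So the total is at least 25k + 9(4 − k) = 36 + 16k. This must be ≤ 55, giving k ≤ 1.
k = 1 is achieved by 1 value at 25 and 3 at 9, total 52; add 3 to one value (staying below 25) to reach 55.

1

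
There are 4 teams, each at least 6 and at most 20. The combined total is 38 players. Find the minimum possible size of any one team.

Minimizing one value means maximizing the remaining 3.
The other 3 can take up 3 × 20 = 60 ≥ 38 − 6, so one team can sit at its floor of 6.
Achievable: one at 6 and the other 3 totalling 32, which fits since 3 × 6 ≤ 32 ≤ 3 × 20.

6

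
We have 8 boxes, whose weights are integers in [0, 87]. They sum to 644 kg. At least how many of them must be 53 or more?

If only k of them are at least 53, the other 8 − k are at most 52, so the total is at most k·87 + (8 − k)·52.
This must reach 644, so k·87 + (8 − k)·52 ≥ 644, giving k ≥ 7.
Exactly 7 works: 7 values at 87 and 1 at 52 total 661; lower one of the high values by 17 (still ≥ 53) to hit 644.

7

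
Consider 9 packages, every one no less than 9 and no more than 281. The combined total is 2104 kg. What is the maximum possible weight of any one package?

To make one package as large as possible, make the other 8 as small as possible.
The other 8 contribute at least 8 × 9 = 72, leaving at most 2104 − 72 = 2032.
But each package is capped at 281, so the maximum is 281.
Achievable: one at 281 and the other 8 totalling 1823, which fits since 8 × 9 ≤ 1823 ≤ 8 × 281.

281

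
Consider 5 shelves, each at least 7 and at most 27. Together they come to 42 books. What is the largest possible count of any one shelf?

To make one shelf as large as possible, make the other 4 as small as possible.
The other 4 contribute at least 4 × 7 = 28, leaving at most 42 − 28 = 14.
Since 14 ≤ 27, this is achievable: one at 14 and 4 at 7.

14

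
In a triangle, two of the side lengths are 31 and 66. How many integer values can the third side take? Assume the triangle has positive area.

The triangle inequality gives |31 − 66| < c < 31 + 66, i.e. 35 < c < 97.
So c can be any integer from 36 to 96: 61 values.

61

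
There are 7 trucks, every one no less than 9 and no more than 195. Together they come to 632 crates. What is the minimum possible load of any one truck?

To make one truck as small as possible, make the other 6 as large as possible.
The other 6 can take up 6 × 195 = 1170 ≥ 632 − 9, so one truck can sit at its floor of 9.
Achievable: one at 9 and the other 6 totalling 623, which fits since 6 × 9 ≤ 623 ≤ 6 × 195.

9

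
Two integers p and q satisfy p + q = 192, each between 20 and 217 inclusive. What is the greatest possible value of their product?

For a fixed sum, the product pq is largest when p and q are as close as possible.
Taking p = 96 and q = 96 (both in [20, 217]) gives pq = 9216.

9216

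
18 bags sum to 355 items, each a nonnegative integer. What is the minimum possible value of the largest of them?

20

The 18 values sum to 355, so their maximum is at least ⌈355/18⌉ = 20.
Taking 5 copies of 19 and 13 copies of 20 gives exactly 355, so 20 is attained.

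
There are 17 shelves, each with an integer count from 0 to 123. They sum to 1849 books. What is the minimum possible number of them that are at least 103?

Suppose at most 17 − j of them reach 103; then j values are ≤ 102 and the rest ≤ 123.
The total is then ≤ 102·j + 123·(17 − j) = 2091 − 21j. For this to be ≥ 1849 we need j ≤ 11, so at least 17 − 11 = 6 must reach 103.
Exactly 6 works: 6 values at 123 and 11 at 102 total 1860; lower one of the high values by 11 (still ≥ 103) to hit 1849.

6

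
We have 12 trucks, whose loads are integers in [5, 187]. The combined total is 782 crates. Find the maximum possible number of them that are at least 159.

4

If k of the values are ≥ 159, the total is ≥ 159k + 5(12 − k).
Setting 159k + 5(12 − k) ≤ 782 gives 154k ≤ 722, so k ≤ 4.
k = 4 is achieved by 4 values at 159 and 8 at 5, total 676; add 106 to one value (staying below 159) to reach 782.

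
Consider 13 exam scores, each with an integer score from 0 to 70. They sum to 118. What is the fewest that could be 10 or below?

If only k of them are at most 10, the other 13 − k are at least 11, so the total is at least (13 − k)·11 + k·0.
This is ≤ 118, so (13 − k)·11 + 0k ≤ 118, which gives k ≥ 3.
Exactly 3 works: 3 values at 0 and 10 at 11 total 110; raise one of the low values by 8 (still ≤ 10) to hit 118.

3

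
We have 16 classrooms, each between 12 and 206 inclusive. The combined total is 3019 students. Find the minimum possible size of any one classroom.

12

To make one classroom as small as possible, make the other 15 as large as possible.
The other 15 can take up 15 × 206 = 3090 ≥ 3019 − 12, so one classroom can sit at its floor of 12.
Achievable: one at 12 and the other 15 totalling 3007, which fits since 15 × 12 ≤ 3007 ≤ 15 × 206.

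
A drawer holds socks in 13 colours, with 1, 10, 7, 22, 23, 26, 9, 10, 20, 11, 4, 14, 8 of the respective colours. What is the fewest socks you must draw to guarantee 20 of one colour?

In the worst case you take as many as possible of each colour without reaching 20: 1 + 10 + 7 + 19 + 19 + 19 + 9 + 10 + 19 + 11 + 4 + 14 + 8 = 150.
The next one must give 20 of some colour, so 150 + 1 = 151.

151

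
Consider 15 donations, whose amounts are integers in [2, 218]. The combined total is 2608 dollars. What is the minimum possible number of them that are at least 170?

If only k of them are at least 170, the other 15 − k are at most 169, so the total is at most k·218 + (15 − k)·169.
This must reach 2608, so k·218 + (15 − k)·169 ≥ 2608, giving k ≥ 2.
Exactly 2 works: 2 values at 218 and 13 at 169 total 2633; lower one of the high values by 25 (still ≥ 170) to hit 2608.

2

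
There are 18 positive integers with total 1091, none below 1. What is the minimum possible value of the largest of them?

61

Some value must be at least ⌈1091/18⌉ = 61, since 18 × 60 = 1080 < 1091.
Achievable: 11 of them at 61 and 7 at 60 total 1091.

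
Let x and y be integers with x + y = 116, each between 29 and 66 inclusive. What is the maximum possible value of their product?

With x + y fixed, xy peaks when the two are closest together.
Taking x = 58 and y = 58 (both in [29, 66]) gives xy = 3364.

3364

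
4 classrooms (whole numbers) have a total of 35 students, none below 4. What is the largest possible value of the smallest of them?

8

The average is 35/4 < 9, so some value is ≤ 8.
Achievable: 1 of them at 8 and 3 at 9 total 35.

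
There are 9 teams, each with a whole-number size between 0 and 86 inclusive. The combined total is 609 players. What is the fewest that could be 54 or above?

If only k of them are at least 54, the other 9 − k are at most 53, so the total is at most k·86 + (9 − k)·53.
This must reach 609, so k·86 + (9 − k)·53 ≥ 609, giving k ≥ 4.
Exactly 4 works: 4 values at 86 and 5 at 53 total 609.

4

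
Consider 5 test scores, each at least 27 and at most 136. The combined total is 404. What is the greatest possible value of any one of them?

To make one score as large as possible, make the other 4 as small as possible.
The other 4 contribute at least 4 × 27 = 108, leaving at most 404 − 108 = 296.
But each score is capped at 136, so the maximum is 136.
Achievable: one at 136 and the other 4 totalling 268, which fits since 4 × 27 ≤ 268 ≤ 4 × 136.

136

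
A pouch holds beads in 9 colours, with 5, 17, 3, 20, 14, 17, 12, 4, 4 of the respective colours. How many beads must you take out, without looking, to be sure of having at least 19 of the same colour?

In the worst case you take as many as possible of each colour without reaching 19: 5 + 17 + 3 + 18 + 14 + 17 + 12 + 4 + 4 = 94.
The next one must give 19 of some colour, so 94 + 1 = 95.

95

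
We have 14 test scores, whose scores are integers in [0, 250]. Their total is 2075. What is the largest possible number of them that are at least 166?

With k values at 166 or above and the rest at least 0, the sum is at least 0 + 166k.
Since the sum is 2075, we need 166k ≤ 2075, i.e. k ≤ 12.
k = 12 is achieved by 12 values at 166 and 2 at 0, total 1992; add 83 to one value (staying below 166) to reach 2075.

12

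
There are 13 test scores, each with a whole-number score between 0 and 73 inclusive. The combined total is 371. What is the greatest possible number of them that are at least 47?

With k values at 47 or above and the rest at least 0, the sum is at least 0 + 47k.
Since the sum is 371, we need 47k ≤ 371, i.e. k ≤ 7.
k = 7 is achieved by 7 values at 47 and 6 at 0, total 329; add 42 to one value (staying below 47) to reach 371.

7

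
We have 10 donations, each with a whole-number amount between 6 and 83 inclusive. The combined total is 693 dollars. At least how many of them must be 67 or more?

2

Suppose at most 10 − j of them reach 67; then j values are ≤ 66 and the rest ≤ 83.
The total is then ≤ 66·j + 83·(10 − j) = 830 − 17j. For this to be ≥ 693 we need j ≤ 8, so at least 10 − 8 = 2 must reach 67.
Exactly 2 works: 2 values at 83 and 8 at 66 total 694; lower one of the high values by 1 (still ≥ 67) to hit 693.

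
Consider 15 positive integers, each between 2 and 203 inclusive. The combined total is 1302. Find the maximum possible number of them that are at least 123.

10

If k of the values are ≥ 123, the total is ≥ 123k + 2(15 − k).
Setting 123k + 2(15 − k) ≤ 1302 gives 121k ≤ 1272, so k ≤ 10.
k = 10 is achieved by 10 values at 123 and 5 at 2, total 1240; add 62 to one value (staying below 123) to reach 1302.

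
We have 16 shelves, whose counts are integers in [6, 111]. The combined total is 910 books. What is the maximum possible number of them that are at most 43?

Each value at 43 or below falls at least 111 − 43 = 68 short of the ceiling 111.
The ceiling total is 16 × 111 = 1776, and we need 910, so at most ⌊(1776 − 910)/68⌋ = 12 can be that low.
k = 12 is achieved by 12 values at 43 and 4 at 111, total 960; lower one of the 111's by 50 (still > 43) to reach 910.

12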